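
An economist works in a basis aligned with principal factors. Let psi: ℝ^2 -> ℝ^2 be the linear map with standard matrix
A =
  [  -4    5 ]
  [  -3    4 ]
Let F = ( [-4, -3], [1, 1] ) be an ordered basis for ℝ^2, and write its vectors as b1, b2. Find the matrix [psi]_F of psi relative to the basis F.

[[-1, 0], [-3, 1]]

The j-th column of [psi]_F is [psi(bj)]_F.
psi(b1) = A b1 = [1, 0] = -b1 - 3b2, so column 1 is [-1, -3].
Repeating for b2 and assembling the columns gives [[-1, 0], [-3, 1]].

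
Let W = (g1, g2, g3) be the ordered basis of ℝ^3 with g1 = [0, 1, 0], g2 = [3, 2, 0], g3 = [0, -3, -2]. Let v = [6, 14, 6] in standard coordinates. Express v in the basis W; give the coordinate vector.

[1, 2, -3]

We seek scalars with c_1 g1 + ... + c_3 g3 = v; equivalently solve M c = v where the columns of M are g1, ..., g3.
Gaussian elimination on [M | v] yields c = (1, 2, -3).
Check: g1 + 2g2 - 3g3 = [6, 14, 6].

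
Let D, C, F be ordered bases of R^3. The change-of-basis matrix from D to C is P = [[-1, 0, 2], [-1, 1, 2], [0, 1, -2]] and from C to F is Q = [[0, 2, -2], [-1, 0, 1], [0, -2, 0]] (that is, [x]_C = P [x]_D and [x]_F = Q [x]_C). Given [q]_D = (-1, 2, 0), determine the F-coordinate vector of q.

(2, 1, -6)

First [q]_C = P [q]_D = (1, 3, 2).
Then [q]_F = Q [q]_C = (2, 1, -6).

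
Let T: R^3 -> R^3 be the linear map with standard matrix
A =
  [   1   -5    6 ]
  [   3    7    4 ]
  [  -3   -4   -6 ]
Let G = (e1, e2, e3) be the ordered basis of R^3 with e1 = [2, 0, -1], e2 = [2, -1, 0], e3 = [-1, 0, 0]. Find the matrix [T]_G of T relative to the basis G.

[[0, 2, -3], [-2, 1, 3], [0, -1, 1]]

With P the matrix whose columns are e1, ..., e3, [T]_G = P^(-1) A P.
Column by column: T(e1) = A e1 = [-4, 2, 0]; its G-coordinates [0, -2, 0] give column 1.
Continuing for each basis vector yields [T]_G = [[0, 2, -3], [-2, 1, 3], [0, -1, 1]].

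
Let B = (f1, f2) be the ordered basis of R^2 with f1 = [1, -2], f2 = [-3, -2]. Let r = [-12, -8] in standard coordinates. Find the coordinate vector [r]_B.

[0, 4]

Write r = c_1 f1 + c_2 f2 and solve for the c_i.
System: c_1 - 3c_2 = -12, -2c_1 - 2c_2 = -8; solving gives c_1 = 0, c_2 = 4.
Check: 0·f1 + 4f2 = [-12, -8].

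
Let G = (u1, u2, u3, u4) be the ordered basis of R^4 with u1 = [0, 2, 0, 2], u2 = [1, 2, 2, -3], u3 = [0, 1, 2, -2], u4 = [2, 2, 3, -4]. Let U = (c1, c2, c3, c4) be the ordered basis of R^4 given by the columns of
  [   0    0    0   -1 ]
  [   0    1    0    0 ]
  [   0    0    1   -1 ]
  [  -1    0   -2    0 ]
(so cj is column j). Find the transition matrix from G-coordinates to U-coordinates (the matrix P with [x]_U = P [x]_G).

[[-2, 1, -2, 2], [2, 2, 1, 2], [0, 1, 2, 1], [0, -1, 0, -2]]

Let M have columns uj and N have columns cj. Then for every x, N [x]_U = x = M [x]_G, so P = N^(-1) M.
Since det N = -1, N^(-1) has integer entries; multiplying gives P = [[-2, 1, -2, 2], [2, 2, 1, 2], [0, 1, 2, 1], [0, -1, 0, -2]].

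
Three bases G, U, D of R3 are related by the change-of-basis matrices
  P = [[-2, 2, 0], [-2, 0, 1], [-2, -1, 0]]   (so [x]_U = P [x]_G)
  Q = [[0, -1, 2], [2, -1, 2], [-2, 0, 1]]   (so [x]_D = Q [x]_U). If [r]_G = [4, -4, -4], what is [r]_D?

[4, -28, 28]

First [r]_U = P [r]_G = [-16, -12, -4].
Then [r]_D = Q [r]_U = [4, -28, 28].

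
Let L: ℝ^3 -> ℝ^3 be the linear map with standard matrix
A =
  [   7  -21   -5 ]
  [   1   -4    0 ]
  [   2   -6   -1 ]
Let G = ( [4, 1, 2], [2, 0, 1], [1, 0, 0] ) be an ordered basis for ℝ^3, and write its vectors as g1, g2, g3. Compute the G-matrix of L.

Let P have columns g1, ..., g3. Then [L]_G = P^(-1) A P.
Here det P = 1, so P^(-1) is integer; computing A P first and then P^(-1)(A P) gives [[0, 2, 1], [0, -1, 0], [-3, 3, 3]].

[[0, 2, 1], [0, -1, 0], [-3, 3, 3]]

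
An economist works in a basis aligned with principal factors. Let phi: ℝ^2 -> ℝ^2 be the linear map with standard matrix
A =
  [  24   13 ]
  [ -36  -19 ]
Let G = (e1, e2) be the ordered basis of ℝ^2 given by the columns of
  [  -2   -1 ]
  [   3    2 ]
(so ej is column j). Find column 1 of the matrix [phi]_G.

Compute phi(e1) = A e1 = (-9, 15) in standard coordinates.
Then write this in G-coordinates: solve for y in y_1 e1 + y_2 e2 = (-9, 15).
This gives y = (3, 3), which is column 1 of [phi]_G.

(3, 3)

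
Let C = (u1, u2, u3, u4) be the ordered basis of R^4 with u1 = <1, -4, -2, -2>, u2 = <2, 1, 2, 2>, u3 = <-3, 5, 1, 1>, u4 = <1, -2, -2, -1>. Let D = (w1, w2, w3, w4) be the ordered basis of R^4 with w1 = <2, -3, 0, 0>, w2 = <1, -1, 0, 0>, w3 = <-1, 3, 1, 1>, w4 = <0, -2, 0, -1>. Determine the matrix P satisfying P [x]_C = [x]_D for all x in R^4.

Column j of P is [uj]_D, since P maps C-coordinates to D-coordinates.
Expressing u1 in D: u1 = -w1 + w2 - 2w3 + 0·w4, so column 1 of P is <-1, 1, -2, 0>.
Doing the same for each uj gives P = [[-1, 1, 0, -1], [1, 2, -2, 1], [-2, 2, 1, -2], [0, 0, 0, -1]].

[[-1, 1, 0, -1], [1, 2, -2, 1], [-2, 2, 1, -2], [0, 0, 0, -1]]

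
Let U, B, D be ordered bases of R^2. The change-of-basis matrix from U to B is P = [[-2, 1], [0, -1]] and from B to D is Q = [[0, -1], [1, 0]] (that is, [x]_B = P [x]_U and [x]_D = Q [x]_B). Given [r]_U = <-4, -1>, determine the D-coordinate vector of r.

Apply P to get B-coordinates <7, 1>, then Q to get D-coordinates.
The result is [r]_D = <-1, 7>.

<-1, 7>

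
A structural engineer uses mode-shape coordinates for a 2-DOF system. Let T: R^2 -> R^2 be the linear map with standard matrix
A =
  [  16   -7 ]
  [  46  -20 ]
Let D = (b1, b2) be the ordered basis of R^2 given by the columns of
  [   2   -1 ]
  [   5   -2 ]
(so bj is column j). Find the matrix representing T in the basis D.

With P the matrix whose columns are b1, b2, [T]_D = P^(-1) A P.
Column by column: T(b1) = A b1 = <-3, -8>; its D-coordinates <-2, -1> give column 1.
Continuing for each basis vector yields [T]_D = [[-2, -2], [-1, -2]].

[[-2, -2], [-1, -2]]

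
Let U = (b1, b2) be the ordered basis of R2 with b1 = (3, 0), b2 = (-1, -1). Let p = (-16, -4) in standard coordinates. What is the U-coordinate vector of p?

[p]_U is the unique c with M c = p, where M has columns b1, b2.
System: 3c_1 - c_2 = -16, 0c_1 - c_2 = -4; solving gives c_1 = -4, c_2 = 4.
Check: -4b1 + 4b2 = (-16, -4).

(-4, 4)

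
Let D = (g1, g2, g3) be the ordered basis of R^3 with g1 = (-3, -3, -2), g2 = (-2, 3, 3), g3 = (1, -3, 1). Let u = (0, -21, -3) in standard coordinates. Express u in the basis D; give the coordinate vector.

(2, -1, 4)

We seek scalars with c_1 g1 + ... + c_3 g3 = u; equivalently solve M c = u where the columns of M are g1, ..., g3.
Solving this 3x3 system gives c = (2, -1, 4).
Check: 2g1 - g2 + 4g3 = (0, -21, -3).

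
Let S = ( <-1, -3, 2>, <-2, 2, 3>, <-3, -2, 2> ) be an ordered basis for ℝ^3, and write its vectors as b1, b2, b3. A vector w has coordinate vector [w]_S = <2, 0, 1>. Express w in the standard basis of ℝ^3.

<-5, -8, 6>

The coordinates say w = 2b1 + 0·b2 + b3; adding the scaled basis vectors gives <-5, -8, 6>.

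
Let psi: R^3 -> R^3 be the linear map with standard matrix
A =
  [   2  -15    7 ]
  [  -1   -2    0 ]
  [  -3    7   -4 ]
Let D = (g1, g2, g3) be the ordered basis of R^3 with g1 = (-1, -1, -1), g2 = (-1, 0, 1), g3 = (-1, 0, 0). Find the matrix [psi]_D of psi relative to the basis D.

[[-3, -1, -1], [-3, -2, 2], [0, -2, 1]]

Let P have columns g1, ..., g3. Then [psi]_D = P^(-1) A P.
Here det P = 1, so P^(-1) is integer; computing A P first and then P^(-1)(A P) gives [[-3, -1, -1], [-3, -2, 2], [0, -2, 1]].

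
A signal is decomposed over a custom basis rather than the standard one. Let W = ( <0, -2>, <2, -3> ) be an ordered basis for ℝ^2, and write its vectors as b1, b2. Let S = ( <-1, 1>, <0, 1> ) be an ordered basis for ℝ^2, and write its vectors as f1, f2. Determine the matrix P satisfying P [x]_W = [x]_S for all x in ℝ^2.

Column j of P is [bj]_S, since P maps W-coordinates to S-coordinates.
Expressing b1 in S: b1 = 0·f1 - 2f2, so column 1 of P is <0, -2>.
Doing the same for each bj gives P = [[0, -2], [-2, -1]].

[[0, -2], [-2, -1]]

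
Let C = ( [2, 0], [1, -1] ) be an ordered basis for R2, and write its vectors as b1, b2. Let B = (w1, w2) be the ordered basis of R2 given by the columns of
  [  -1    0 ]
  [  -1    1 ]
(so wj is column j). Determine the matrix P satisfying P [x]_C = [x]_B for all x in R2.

Column j of P is [bj]_B, since P maps C-coordinates to B-coordinates.
Expressing b1 in B: b1 = -2w1 - 2w2, so column 1 of P is [-2, -2].
Doing the same for each bj gives P = [[-2, -1], [-2, -2]].

[[-2, -1], [-2, -2]]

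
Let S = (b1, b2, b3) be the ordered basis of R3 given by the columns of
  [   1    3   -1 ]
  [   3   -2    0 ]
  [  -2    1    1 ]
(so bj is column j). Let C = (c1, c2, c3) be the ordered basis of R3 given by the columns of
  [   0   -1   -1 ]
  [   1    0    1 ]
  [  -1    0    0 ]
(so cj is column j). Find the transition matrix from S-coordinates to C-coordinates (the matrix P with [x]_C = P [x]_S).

[[2, -1, -1], [-2, -2, 0], [1, -1, 1]]

Take x = bj: its S-coordinates are the j-th standard unit vector, so P e_j — column j of P — equals [bj]_C.
b1 = 2c1 - 2c2 + c3, giving column 1 = <2, -2, 1>; repeating for each j gives P = [[2, -1, -1], [-2, -2, 0], [1, -1, 1]].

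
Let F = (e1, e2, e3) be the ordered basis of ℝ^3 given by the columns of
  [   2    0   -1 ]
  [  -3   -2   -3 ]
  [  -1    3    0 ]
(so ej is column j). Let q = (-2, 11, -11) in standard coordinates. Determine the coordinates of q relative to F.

(-1, -4, 0)

[q]_F is the unique c with M c = q, where M has columns e1, ..., e3.
Row-reducing the augmented matrix [M | q] gives c = (-1, -4, 0).
Check: -e1 - 4e2 + 0·e3 = (-2, 11, -11).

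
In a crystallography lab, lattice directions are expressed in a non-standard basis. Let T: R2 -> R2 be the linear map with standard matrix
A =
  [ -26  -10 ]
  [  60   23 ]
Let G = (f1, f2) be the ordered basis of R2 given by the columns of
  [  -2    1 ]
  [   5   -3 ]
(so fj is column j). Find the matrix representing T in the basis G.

The j-th column of [T]_G is [T(fj)]_G.
T(f1) = A f1 = <2, -5> = -f1 + 0·f2, so column 1 is <-1, 0>.
Repeating for f2 and assembling the columns gives [[-1, -3], [0, -2]].

[[-1, -3], [0, -2]]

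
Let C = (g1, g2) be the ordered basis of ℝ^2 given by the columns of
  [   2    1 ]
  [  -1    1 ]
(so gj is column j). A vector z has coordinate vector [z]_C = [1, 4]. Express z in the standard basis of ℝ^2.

[6, 3]

By definition z = g1 + 4g2.
Summing componentwise gives [6, 3].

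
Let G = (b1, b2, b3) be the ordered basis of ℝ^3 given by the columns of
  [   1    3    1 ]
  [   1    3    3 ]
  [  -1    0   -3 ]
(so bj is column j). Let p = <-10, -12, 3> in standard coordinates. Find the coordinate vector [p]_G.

<0, -3, -1>

We seek scalars with c_1 b1 + ... + c_3 b3 = p; equivalently solve M c = p where the columns of M are b1, ..., b3.
Gaussian elimination on [M | p] yields c = (0, -3, -1).
Check: 0·b1 - 3b2 - b3 = <-10, -12, 3>.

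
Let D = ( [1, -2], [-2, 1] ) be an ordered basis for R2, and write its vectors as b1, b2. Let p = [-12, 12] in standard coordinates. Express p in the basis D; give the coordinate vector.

[-4, 4]

We seek scalars with c_1 b1 + c_2 b2 = p; equivalently solve M c = p where the columns of M are b1, b2.
System: c_1 - 2c_2 = -12, -2c_1 + c_2 = 12; solving gives c_1 = -4, c_2 = 4.
Check: -4b1 + 4b2 = [-12, 12].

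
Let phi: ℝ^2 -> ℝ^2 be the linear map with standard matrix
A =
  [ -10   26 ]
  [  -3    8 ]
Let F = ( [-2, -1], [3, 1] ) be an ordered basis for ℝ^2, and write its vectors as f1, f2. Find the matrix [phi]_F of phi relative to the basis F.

The j-th column of [phi]_F is [phi(fj)]_F.
phi(f1) = A f1 = [-6, -2] = 0·f1 - 2f2, so column 1 is [0, -2].
Repeating for f2 and assembling the columns gives [[0, -1], [-2, -2]].

[[0, -1], [-2, -2]]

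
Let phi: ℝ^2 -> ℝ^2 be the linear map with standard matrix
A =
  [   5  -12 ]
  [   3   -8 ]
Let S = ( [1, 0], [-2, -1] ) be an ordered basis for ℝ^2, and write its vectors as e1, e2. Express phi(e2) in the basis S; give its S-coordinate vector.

Column 2 of [phi]_S is the S-coordinate vector of phi(e2).
In standard coordinates phi(e2) = A e2 = [2, 2].
Converting to S: [2, 2] = -2e1 - 2e2, so the coordinate vector is [-2, -2].

[-2, -2]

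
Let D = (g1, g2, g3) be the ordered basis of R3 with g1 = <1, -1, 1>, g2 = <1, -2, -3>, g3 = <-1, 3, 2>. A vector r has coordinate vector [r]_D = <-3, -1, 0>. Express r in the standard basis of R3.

<-4, 5, 0>

By definition r = -3g1 - g2 + 0·g3.
Summing componentwise gives <-4, 5, 0>.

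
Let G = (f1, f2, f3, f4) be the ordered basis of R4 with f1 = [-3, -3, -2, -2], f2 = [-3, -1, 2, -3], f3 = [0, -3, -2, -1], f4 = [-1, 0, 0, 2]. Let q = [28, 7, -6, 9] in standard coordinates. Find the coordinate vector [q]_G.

We seek scalars with c_1 f1 + ... + c_4 f4 = q; equivalently solve M c = q where the columns of M are f1, ..., f4.
Gaussian elimination on [M | q] yields c = (-4, -4, 3, -4).
Check: -4f1 - 4f2 + 3f3 - 4f4 = [28, 7, -6, 9].

[-4, -4, 3, -4]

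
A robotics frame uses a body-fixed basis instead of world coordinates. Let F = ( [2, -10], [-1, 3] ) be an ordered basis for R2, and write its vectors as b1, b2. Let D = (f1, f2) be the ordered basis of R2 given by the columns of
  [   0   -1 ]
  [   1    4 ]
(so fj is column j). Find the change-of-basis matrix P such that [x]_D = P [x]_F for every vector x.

Column j of P is [bj]_D, since P maps F-coordinates to D-coordinates.
Expressing b1 in D: b1 = -2f1 - 2f2, so column 1 of P is [-2, -2].
Doing the same for each bj gives P = [[-2, -1], [-2, 1]].

[[-2, -1], [-2, 1]]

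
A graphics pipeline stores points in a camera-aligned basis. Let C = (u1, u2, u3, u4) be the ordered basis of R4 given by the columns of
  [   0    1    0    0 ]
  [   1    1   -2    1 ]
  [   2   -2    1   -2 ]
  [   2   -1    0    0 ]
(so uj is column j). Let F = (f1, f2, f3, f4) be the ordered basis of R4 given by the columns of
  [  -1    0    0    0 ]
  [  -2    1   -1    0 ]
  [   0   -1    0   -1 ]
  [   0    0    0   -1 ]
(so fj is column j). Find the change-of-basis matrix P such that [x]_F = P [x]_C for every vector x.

Take x = uj: its C-coordinates are the j-th standard unit vector, so P e_j — column j of P — equals [uj]_F.
u1 = 0·f1 + 0·f2 - f3 - 2f4, giving column 1 = (0, 0, -1, -2); repeating for each j gives P = [[0, -1, 0, 0], [0, 1, -1, 2], [-1, 2, 1, 1], [-2, 1, 0, 0]].

[[0, -1, 0, 0], [0, 1, -1, 2], [-1, 2, 1, 1], [-2, 1, 0, 0]]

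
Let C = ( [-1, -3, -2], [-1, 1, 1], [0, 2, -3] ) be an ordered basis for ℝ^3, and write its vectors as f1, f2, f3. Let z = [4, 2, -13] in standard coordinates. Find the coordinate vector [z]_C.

We seek scalars with c_1 f1 + ... + c_3 f3 = z; equivalently solve M c = z where the columns of M are f1, ..., f3.
Gaussian elimination on [M | z] yields c = (0, -4, 3).
Check: 0·f1 - 4f2 + 3f3 = [4, 2, -13].

[0, -4, 3]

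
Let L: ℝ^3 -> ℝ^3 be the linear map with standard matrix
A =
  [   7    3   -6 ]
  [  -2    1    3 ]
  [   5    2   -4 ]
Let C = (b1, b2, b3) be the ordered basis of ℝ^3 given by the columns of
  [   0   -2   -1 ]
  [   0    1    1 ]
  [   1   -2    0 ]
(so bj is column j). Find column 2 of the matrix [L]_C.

(0, 0, -1)

Column 2 of [L]_C is the C-coordinate vector of L(b2).
In standard coordinates L(b2) = A b2 = (1, -1, 0).
Converting to C: (1, -1, 0) = 0·b1 + 0·b2 - b3, so the coordinate vector is (0, 0, -1).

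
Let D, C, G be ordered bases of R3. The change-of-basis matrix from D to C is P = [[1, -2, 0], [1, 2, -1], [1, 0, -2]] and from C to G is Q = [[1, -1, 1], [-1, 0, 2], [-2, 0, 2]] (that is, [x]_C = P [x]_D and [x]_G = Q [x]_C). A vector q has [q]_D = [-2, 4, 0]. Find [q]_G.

[-18, 6, 16]

First [q]_C = P [q]_D = [-10, 6, -2].
Then [q]_G = Q [q]_C = [-18, 6, 16].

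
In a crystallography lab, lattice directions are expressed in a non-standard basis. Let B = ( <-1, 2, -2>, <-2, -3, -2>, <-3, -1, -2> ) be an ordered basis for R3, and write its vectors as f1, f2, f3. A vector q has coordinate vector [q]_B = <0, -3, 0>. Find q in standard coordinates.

The coordinates say q = 0·f1 - 3f2 + 0·f3; adding the scaled basis vectors gives <6, 9, 6>.

<6, 9, 6>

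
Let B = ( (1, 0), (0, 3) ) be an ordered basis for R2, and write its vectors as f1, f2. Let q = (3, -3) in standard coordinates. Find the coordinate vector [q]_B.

We seek scalars with c_1 f1 + c_2 f2 = q; equivalently solve M c = q where the columns of M are f1, f2.
System: c_1 + 0c_2 = 3, 0c_1 + 3c_2 = -3; solving gives c_1 = 3, c_2 = -1.
Check: 3f1 - f2 = (3, -3).

(3, -1)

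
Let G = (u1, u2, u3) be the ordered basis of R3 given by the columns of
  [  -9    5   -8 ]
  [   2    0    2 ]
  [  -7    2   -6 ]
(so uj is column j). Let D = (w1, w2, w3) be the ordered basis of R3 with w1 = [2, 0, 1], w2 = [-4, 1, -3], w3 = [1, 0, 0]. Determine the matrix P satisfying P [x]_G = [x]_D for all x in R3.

Let M have columns uj and N have columns wj. Then for every x, N [x]_D = x = M [x]_G, so P = N^(-1) M.
Since det N = -1, N^(-1) has integer entries; multiplying gives P = [[-1, 2, 0], [2, 0, 2], [1, 1, 0]].

[[-1, 2, 0], [2, 0, 2], [1, 1, 0]]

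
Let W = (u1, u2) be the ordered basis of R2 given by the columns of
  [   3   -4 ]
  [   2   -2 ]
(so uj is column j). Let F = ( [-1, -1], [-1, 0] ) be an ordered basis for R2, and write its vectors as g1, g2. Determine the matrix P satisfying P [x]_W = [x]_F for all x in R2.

Let M have columns uj and N have columns gj. Then for every x, N [x]_F = x = M [x]_W, so P = N^(-1) M.
Since det N = -1, N^(-1) has integer entries; multiplying gives P = [[-2, 2], [-1, 2]].

[[-2, 2], [-1, 2]]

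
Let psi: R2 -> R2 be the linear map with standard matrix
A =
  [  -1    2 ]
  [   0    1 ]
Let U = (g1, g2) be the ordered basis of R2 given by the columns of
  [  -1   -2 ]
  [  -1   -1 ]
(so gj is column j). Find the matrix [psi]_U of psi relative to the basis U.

Let P have columns g1, g2. Then [psi]_U = P^(-1) A P.
Here det P = -1, so P^(-1) is integer; computing A P first and then P^(-1)(A P) gives [[1, 2], [0, -1]].

[[1, 2], [0, -1]]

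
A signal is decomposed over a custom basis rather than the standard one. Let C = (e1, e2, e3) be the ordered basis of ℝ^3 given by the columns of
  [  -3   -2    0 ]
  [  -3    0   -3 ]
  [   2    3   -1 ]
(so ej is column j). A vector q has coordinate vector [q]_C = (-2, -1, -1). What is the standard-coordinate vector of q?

q = M [q]_C, where M has columns e1, ..., e3.
Carrying out the matrix-vector product, q = (8, 9, -6).

(8, 9, -6)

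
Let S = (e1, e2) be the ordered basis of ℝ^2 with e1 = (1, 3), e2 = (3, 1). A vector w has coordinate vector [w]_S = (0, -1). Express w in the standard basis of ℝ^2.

(-3, -1)

The coordinates say w = 0·e1 - e2; adding the scaled basis vectors gives (-3, -1).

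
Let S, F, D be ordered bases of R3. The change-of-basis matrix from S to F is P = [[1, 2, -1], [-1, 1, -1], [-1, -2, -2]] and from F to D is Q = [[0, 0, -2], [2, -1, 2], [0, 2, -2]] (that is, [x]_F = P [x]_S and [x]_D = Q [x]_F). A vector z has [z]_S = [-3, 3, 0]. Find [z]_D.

Apply P to get F-coordinates [3, 6, -3], then Q to get D-coordinates.
The result is [z]_D = [6, -6, 18].

[6, -6, 18]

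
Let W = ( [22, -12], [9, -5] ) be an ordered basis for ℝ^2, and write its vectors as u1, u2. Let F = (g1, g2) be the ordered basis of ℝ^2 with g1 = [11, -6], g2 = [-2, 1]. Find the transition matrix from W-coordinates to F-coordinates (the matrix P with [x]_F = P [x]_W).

[[2, 1], [0, 1]]

Column j of P is [uj]_F, since P maps W-coordinates to F-coordinates.
Expressing u1 in F: u1 = 2g1 + 0·g2, so column 1 of P is [2, 0].
Doing the same for each uj gives P = [[2, 1], [0, 1]].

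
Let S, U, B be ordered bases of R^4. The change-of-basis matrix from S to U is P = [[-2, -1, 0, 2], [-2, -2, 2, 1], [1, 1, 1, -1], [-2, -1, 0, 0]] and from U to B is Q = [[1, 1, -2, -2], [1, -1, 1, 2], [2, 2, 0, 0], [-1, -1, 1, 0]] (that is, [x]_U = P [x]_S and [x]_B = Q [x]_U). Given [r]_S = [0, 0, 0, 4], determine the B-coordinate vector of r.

First [r]_U = P [r]_S = [8, 4, -4, 0].
Then [r]_B = Q [r]_U = [20, 0, 24, -16].

[20, 0, 24, -16]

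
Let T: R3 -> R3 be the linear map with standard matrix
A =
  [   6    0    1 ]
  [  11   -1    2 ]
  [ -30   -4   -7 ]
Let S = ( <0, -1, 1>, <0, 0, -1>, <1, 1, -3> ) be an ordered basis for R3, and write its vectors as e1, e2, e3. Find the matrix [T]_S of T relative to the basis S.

The j-th column of [T]_S is [T(ej)]_S.
T(e1) = A e1 = <1, 3, -3> = -2e1 - 2e2 + e3, so column 1 is <-2, -2, 1>.
Repeating for e2, e3 and assembling the columns gives [[-2, 1, -1], [-2, -3, 3], [1, -1, 3]].

[[-2, 1, -1], [-2, -3, 3], [1, -1, 3]]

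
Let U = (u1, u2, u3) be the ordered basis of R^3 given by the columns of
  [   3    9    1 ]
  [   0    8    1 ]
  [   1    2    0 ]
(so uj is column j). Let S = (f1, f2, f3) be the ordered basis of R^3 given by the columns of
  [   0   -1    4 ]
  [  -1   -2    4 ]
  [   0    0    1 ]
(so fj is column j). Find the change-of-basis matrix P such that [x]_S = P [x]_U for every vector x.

Let M have columns uj and N have columns fj. Then for every x, N [x]_S = x = M [x]_U, so P = N^(-1) M.
Since det N = -1, N^(-1) has integer entries; multiplying gives P = [[2, 2, 1], [1, -1, -1], [1, 2, 0]].

[[2, 2, 1], [1, -1, -1], [1, 2, 0]]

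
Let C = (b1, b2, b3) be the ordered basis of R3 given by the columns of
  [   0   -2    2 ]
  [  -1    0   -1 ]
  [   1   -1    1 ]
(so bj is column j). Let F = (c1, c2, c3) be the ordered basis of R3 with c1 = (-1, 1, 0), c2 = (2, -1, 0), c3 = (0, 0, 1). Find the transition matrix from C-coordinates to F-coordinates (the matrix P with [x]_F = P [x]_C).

[[-2, -2, 0], [-1, -2, 1], [1, -1, 1]]

Take x = bj: its C-coordinates are the j-th standard unit vector, so P e_j — column j of P — equals [bj]_F.
b1 = -2c1 - c2 + c3, giving column 1 = (-2, -1, 1); repeating for each j gives P = [[-2, -2, 0], [-1, -2, 1], [1, -1, 1]].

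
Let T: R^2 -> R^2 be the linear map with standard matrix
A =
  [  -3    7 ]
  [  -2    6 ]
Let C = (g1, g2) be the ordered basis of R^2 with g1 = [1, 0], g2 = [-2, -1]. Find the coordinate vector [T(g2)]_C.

[3, 2]

Column 2 of [T]_C is the C-coordinate vector of T(g2).
In standard coordinates T(g2) = A g2 = [-1, -2].
Converting to C: [-1, -2] = 3g1 + 2g2, so the coordinate vector is [3, 2].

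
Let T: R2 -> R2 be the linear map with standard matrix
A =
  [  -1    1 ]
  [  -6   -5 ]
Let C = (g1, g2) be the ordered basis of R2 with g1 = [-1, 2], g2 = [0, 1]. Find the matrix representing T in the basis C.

[[-3, -1], [2, -3]]

The j-th column of [T]_C is [T(gj)]_C.
T(g1) = A g1 = [3, -4] = -3g1 + 2g2, so column 1 is [-3, 2].
Repeating for g2 and assembling the columns gives [[-3, -1], [2, -3]].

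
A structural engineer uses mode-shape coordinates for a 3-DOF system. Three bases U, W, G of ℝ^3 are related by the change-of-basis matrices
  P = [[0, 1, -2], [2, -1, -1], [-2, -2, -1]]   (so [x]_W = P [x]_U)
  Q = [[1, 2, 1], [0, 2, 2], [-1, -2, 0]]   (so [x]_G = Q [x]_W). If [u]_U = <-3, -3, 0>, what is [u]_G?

<3, 18, 9>

Composing the changes, [u]_G = Q P [u]_U.
Q P = [[2, -3, -5], [0, -6, -4], [-4, 1, 4]]; applying this to <-3, -3, 0> gives <3, 18, 9>.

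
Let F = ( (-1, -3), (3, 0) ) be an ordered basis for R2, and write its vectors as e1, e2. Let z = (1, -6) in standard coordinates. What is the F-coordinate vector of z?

Write z = c_1 e1 + c_2 e2 and solve for the c_i.
System: -c_1 + 3c_2 = 1, -3c_1 + 0c_2 = -6; solving gives c_1 = 2, c_2 = 1.
Check: 2e1 + e2 = (1, -6).

(2, 1)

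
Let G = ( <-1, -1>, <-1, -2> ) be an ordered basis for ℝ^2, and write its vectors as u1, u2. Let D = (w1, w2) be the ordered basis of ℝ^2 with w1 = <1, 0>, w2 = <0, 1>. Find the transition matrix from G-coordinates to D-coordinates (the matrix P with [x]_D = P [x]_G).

Column j of P is [uj]_D, since P maps G-coordinates to D-coordinates.
Expressing u1 in D: u1 = -w1 - w2, so column 1 of P is <-1, -1>.
Doing the same for each uj gives P = [[-1, -1], [-1, -2]].

[[-1, -1], [-1, -2]]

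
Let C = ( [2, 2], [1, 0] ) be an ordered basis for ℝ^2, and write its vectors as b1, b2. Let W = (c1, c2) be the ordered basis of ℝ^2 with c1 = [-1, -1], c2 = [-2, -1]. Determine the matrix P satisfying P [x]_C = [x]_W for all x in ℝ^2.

Column j of P is [bj]_W, since P maps C-coordinates to W-coordinates.
Expressing b1 in W: b1 = -2c1 + 0·c2, so column 1 of P is [-2, 0].
Doing the same for each bj gives P = [[-2, 1], [0, -1]].

[[-2, 1], [0, -1]]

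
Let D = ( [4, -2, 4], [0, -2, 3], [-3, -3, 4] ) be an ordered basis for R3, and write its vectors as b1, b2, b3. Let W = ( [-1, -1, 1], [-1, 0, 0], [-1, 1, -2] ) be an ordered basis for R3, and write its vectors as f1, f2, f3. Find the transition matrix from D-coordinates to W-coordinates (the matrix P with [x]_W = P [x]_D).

[[0, 1, 2], [-2, 0, 2], [-2, -1, -1]]

Column j of P is [bj]_W, since P maps D-coordinates to W-coordinates.
Expressing b1 in W: b1 = 0·f1 - 2f2 - 2f3, so column 1 of P is [0, -2, -2].
Doing the same for each bj gives P = [[0, 1, 2], [-2, 0, 2], [-2, -1, -1]].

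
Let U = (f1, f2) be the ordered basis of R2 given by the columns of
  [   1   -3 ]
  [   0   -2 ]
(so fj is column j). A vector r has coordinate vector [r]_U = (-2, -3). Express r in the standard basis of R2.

r = M [r]_U, where M has columns f1, f2.
Carrying out the matrix-vector product, r = (7, 6).

(7, 6)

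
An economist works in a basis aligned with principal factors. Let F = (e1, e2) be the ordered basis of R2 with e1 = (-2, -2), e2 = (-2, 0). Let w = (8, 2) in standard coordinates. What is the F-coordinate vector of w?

(-1, -3)

[w]_F is the unique c with M c = w, where M has columns e1, e2.
System: -2c_1 - 2c_2 = 8, -2c_1 + 0c_2 = 2; solving gives c_1 = -1, c_2 = -3.
Check: -e1 - 3e2 = (8, 2).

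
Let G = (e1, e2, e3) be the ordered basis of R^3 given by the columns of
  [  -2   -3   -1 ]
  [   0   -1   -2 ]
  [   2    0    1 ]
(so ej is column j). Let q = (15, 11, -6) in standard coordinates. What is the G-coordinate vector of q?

(-1, -3, -4)

Write q = c_1 e1 + ... + c_3 e3 and solve for the c_i.
Gaussian elimination on [M | q] yields c = (-1, -3, -4).
Check: -e1 - 3e2 - 4e3 = (15, 11, -6).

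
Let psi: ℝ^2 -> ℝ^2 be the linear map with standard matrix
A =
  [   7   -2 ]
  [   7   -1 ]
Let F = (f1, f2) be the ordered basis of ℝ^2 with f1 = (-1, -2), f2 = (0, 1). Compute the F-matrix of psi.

The j-th column of [psi]_F is [psi(fj)]_F.
psi(f1) = A f1 = (-3, -5) = 3f1 + f2, so column 1 is (3, 1).
Repeating for f2 and assembling the columns gives [[3, 2], [1, 3]].

[[3, 2], [1, 3]]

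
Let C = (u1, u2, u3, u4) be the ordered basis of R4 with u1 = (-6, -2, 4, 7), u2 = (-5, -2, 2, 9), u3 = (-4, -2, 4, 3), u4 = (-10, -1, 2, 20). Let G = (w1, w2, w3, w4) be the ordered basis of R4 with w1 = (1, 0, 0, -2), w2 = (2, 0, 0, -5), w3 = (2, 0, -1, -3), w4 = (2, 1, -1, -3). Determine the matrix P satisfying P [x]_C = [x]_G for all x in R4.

Take x = uj: its C-coordinates are the j-th standard unit vector, so P e_j — column j of P — equals [uj]_G.
u1 = 0·w1 + w2 - 2w3 - 2w4, giving column 1 = (0, 1, -2, -2); repeating for each j gives P = [[0, 1, 2, -2], [1, -1, 1, -2], [-2, 0, -2, -1], [-2, -2, -2, -1]].

[[0, 1, 2, -2], [1, -1, 1, -2], [-2, 0, -2, -1], [-2, -2, -2, -1]]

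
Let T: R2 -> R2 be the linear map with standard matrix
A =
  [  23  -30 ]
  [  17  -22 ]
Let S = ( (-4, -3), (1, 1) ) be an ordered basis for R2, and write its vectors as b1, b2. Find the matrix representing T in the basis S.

[[0, 2], [-2, 1]]

The j-th column of [T]_S is [T(bj)]_S.
T(b1) = A b1 = (-2, -2) = 0·b1 - 2b2, so column 1 is (0, -2).
Repeating for b2 and assembling the columns gives [[0, 2], [-2, 1]].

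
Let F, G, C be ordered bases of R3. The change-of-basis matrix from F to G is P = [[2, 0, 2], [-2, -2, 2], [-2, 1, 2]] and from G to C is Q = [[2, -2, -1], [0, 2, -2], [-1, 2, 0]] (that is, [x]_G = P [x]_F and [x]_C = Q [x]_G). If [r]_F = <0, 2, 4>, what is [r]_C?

<-2, -12, 0>

First [r]_G = P [r]_F = <8, 4, 10>.
Then [r]_C = Q [r]_G = <-2, -12, 0>.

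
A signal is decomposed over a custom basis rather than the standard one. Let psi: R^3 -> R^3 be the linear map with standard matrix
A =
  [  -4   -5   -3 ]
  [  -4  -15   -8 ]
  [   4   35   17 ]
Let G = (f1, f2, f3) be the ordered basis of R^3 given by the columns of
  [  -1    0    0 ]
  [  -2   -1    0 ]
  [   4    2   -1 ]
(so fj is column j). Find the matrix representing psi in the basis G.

[[-2, 1, -3], [2, -1, -2], [2, 3, 1]]

The j-th column of [psi]_G is [psi(fj)]_G.
psi(f1) = A f1 = [2, 2, -6] = -2f1 + 2f2 + 2f3, so column 1 is [-2, 2, 2].
Repeating for f2, f3 and assembling the columns gives [[-2, 1, -3], [2, -1, -2], [2, 3, 1]].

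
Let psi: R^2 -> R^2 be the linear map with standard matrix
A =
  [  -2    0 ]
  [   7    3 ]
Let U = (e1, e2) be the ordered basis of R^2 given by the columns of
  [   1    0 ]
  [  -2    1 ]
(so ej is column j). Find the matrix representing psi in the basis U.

Let P have columns e1, e2. Then [psi]_U = P^(-1) A P.
Here det P = 1, so P^(-1) is integer; computing A P first and then P^(-1)(A P) gives [[-2, 0], [-3, 3]].

[[-2, 0], [-3, 3]]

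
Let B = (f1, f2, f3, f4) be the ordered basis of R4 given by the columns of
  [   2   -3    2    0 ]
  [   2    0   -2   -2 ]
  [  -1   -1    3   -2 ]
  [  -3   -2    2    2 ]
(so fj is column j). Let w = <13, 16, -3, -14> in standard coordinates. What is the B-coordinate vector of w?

<4, -3, -2, -2>

Write w = c_1 f1 + ... + c_4 f4 and solve for the c_i.
Solving this 4x4 system gives c = (4, -3, -2, -2).
Check: 4f1 - 3f2 - 2f3 - 2f4 = <13, 16, -3, -14>.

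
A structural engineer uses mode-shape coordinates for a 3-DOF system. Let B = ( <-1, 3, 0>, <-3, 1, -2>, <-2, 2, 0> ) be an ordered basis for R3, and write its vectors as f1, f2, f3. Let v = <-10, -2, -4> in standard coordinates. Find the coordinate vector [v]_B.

<-4, 2, 4>

[v]_B is the unique c with M c = v, where M has columns f1, ..., f3.
Gaussian elimination on [M | v] yields c = (-4, 2, 4).
Check: -4f1 + 2f2 + 4f3 = <-10, -2, -4>.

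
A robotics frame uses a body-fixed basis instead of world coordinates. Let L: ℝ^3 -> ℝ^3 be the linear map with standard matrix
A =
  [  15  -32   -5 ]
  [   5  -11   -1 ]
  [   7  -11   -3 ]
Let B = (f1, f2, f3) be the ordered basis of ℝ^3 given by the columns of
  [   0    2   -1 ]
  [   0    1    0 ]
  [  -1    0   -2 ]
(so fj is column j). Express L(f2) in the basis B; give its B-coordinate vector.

Compute L(f2) = A f2 = [-2, -1, 3] in standard coordinates.
Then write this in B-coordinates: solve for y in y_1 f1 + ... + y_3 f3 = [-2, -1, 3].
This gives y = [-3, -1, 0], which is column 2 of [L]_B.

[-3, -1, 0]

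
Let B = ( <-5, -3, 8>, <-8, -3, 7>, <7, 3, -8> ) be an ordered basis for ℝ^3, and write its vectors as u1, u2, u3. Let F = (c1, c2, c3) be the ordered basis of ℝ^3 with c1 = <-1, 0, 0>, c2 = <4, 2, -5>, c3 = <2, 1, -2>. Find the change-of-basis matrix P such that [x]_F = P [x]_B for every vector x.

[[-1, 2, -1], [-2, -1, 2], [1, -1, -1]]

Column j of P is [uj]_F, since P maps B-coordinates to F-coordinates.
Expressing u1 in F: u1 = -c1 - 2c2 + c3, so column 1 of P is <-1, -2, 1>.
Doing the same for each uj gives P = [[-1, 2, -1], [-2, -1, 2], [1, -1, -1]].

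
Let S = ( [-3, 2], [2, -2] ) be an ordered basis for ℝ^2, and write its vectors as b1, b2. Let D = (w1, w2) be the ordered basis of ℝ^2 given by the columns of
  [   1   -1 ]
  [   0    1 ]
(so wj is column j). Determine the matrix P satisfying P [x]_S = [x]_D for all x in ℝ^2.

[[-1, 0], [2, -2]]

Column j of P is [bj]_D, since P maps S-coordinates to D-coordinates.
Expressing b1 in D: b1 = -w1 + 2w2, so column 1 of P is [-1, 2].
Doing the same for each bj gives P = [[-1, 0], [2, -2]].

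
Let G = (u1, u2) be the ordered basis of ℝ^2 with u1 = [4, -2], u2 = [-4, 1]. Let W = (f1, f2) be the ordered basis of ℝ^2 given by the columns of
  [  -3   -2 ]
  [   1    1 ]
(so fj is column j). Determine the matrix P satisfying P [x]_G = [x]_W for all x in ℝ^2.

Take x = uj: its G-coordinates are the j-th standard unit vector, so P e_j — column j of P — equals [uj]_W.
u1 = 0·f1 - 2f2, giving column 1 = [0, -2]; repeating for each j gives P = [[0, 2], [-2, -1]].

[[0, 2], [-2, -1]]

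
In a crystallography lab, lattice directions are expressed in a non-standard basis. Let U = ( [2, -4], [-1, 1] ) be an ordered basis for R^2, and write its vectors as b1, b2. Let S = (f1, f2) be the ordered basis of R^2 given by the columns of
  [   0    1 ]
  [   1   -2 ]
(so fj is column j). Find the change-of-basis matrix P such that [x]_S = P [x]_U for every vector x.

Take x = bj: its U-coordinates are the j-th standard unit vector, so P e_j — column j of P — equals [bj]_S.
b1 = 0·f1 + 2f2, giving column 1 = [0, 2]; repeating for each j gives P = [[0, -1], [2, -1]].

[[0, -1], [2, -1]]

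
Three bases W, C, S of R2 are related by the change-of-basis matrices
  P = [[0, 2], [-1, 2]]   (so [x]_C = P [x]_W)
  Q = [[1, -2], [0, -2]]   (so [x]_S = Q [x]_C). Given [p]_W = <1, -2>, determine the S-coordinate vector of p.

Composing the changes, [p]_S = Q P [p]_W.
Q P = [[2, -2], [2, -4]]; applying this to <1, -2> gives <6, 10>.

<6, 10>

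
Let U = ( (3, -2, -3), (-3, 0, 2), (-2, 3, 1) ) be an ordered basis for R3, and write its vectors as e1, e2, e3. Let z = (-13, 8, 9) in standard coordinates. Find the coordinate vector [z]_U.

(-1, 2, 2)

Write z = c_1 e1 + ... + c_3 e3 and solve for the c_i.
Row-reducing the augmented matrix [M | z] gives c = (-1, 2, 2).
Check: -e1 + 2e2 + 2e3 = (-13, 8, 9).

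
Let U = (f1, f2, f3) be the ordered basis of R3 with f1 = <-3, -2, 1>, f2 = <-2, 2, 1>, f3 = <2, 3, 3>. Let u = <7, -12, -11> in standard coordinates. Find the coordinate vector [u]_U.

[u]_U is the unique c with M c = u, where M has columns f1, ..., f3.
Row-reducing the augmented matrix [M | u] gives c = (-1, -4, -2).
Check: -f1 - 4f2 - 2f3 = <7, -12, -11>.

<-1, -4, -2>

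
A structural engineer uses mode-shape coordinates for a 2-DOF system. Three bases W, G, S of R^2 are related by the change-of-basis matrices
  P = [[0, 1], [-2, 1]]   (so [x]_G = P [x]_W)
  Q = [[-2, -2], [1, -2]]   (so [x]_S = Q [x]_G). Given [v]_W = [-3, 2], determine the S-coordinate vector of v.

Composing the changes, [v]_S = Q P [v]_W.
Q P = [[4, -4], [4, -1]]; applying this to [-3, 2] gives [-20, -14].

[-20, -14]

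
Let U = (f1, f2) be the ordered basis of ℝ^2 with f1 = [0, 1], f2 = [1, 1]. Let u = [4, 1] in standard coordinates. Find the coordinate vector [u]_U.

[-3, 4]

We seek scalars with c_1 f1 + c_2 f2 = u; equivalently solve M c = u where the columns of M are f1, f2.
System: 0c_1 + c_2 = 4, c_1 + c_2 = 1; solving gives c_1 = -3, c_2 = 4.
Check: -3f1 + 4f2 = [4, 1].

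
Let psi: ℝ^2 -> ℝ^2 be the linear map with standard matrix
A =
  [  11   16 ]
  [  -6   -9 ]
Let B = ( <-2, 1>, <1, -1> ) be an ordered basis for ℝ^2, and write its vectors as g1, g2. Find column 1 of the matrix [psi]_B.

Column 1 of [psi]_B is the B-coordinate vector of psi(g1).
In standard coordinates psi(g1) = A g1 = <-6, 3>.
Converting to B: <-6, 3> = 3g1 + 0·g2, so the coordinate vector is <3, 0>.

<3, 0>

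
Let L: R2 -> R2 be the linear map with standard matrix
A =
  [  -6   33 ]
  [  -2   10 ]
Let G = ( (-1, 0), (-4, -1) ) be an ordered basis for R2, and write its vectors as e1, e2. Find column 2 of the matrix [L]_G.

Compute L(e2) = A e2 = (-9, -2) in standard coordinates.
Then write this in G-coordinates: solve for y in y_1 e1 + y_2 e2 = (-9, -2).
This gives y = (1, 2), which is column 2 of [L]_G.

(1, 2)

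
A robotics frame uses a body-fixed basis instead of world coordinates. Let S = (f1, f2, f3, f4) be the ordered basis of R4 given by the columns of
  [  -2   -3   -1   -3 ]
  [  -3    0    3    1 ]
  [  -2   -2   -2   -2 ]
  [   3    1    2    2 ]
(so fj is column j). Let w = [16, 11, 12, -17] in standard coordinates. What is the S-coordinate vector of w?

Write w = c_1 f1 + ... + c_4 f4 and solve for the c_i.
Solving this 4x4 system gives c = (-4, 1, 1, -4).
Check: -4f1 + f2 + f3 - 4f4 = [16, 11, 12, -17].

[-4, 1, 1, -4]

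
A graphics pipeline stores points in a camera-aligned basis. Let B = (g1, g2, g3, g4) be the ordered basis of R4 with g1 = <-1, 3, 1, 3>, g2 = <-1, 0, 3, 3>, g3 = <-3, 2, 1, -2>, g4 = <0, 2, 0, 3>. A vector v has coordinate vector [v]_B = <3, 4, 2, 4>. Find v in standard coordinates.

By definition v = 3g1 + 4g2 + 2g3 + 4g4.
Summing componentwise gives <-13, 21, 17, 29>.

<-13, 21, 17, 29>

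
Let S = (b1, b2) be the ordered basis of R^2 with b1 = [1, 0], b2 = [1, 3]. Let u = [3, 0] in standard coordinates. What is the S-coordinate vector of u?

[3, 0]

[u]_S is the unique c with M c = u, where M has columns b1, b2.
System: c_1 + c_2 = 3, 0c_1 + 3c_2 = 0; solving gives c_1 = 3, c_2 = 0.
Check: 3b1 + 0·b2 = [3, 0].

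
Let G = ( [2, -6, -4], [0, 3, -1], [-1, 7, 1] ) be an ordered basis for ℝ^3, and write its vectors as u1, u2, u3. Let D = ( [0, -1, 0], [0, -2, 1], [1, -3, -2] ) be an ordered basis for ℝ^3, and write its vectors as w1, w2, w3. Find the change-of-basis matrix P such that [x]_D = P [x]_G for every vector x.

Column j of P is [uj]_D, since P maps G-coordinates to D-coordinates.
Expressing u1 in D: u1 = 0·w1 + 0·w2 + 2w3, so column 1 of P is [0, 0, 2].
Doing the same for each uj gives P = [[0, -1, -2], [0, -1, -1], [2, 0, -1]].

[[0, -1, -2], [0, -1, -1], [2, 0, -1]]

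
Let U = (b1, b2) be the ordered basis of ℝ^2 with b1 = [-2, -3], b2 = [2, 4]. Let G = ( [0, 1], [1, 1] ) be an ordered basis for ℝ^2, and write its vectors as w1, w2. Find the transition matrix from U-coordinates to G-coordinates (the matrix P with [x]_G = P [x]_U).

[[-1, 2], [-2, 2]]

Take x = bj: its U-coordinates are the j-th standard unit vector, so P e_j — column j of P — equals [bj]_G.
b1 = -w1 - 2w2, giving column 1 = [-1, -2]; repeating for each j gives P = [[-1, 2], [-2, 2]].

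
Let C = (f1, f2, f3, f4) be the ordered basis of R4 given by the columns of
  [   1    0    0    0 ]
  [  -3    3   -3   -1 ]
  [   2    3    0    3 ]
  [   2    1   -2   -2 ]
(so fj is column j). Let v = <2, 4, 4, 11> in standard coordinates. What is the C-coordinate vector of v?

[v]_C is the unique c with M c = v, where M has columns f1, ..., f4.
Gaussian elimination on [M | v] yields c = (2, 1, -2, -1).
Check: 2f1 + f2 - 2f3 - f4 = <2, 4, 4, 11>.

<2, 1, -2, -1>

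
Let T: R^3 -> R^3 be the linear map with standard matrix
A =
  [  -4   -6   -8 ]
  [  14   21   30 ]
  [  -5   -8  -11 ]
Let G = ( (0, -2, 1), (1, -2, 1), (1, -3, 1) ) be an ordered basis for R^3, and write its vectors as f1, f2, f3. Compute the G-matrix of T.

[[1, 0, 2], [2, 2, 3], [2, -2, 3]]

Let P have columns f1, ..., f3. Then [T]_G = P^(-1) A P.
Here det P = -1, so P^(-1) is integer; computing A P first and then P^(-1)(A P) gives [[1, 0, 2], [2, 2, 3], [2, -2, 3]].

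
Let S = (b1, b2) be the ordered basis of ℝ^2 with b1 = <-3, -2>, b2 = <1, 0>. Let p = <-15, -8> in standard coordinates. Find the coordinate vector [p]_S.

<4, -3>

We seek scalars with c_1 b1 + c_2 b2 = p; equivalently solve M c = p where the columns of M are b1, b2.
System: -3c_1 + c_2 = -15, -2c_1 + 0c_2 = -8; solving gives c_1 = 4, c_2 = -3.
Check: 4b1 - 3b2 = <-15, -8>.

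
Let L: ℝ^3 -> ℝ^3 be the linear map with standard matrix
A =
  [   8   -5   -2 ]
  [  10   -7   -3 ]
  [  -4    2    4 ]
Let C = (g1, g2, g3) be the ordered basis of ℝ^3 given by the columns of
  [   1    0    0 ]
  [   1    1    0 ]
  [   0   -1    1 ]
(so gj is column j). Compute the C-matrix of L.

With P the matrix whose columns are g1, ..., g3, [L]_C = P^(-1) A P.
Column by column: L(g1) = A g1 = (3, 3, -2); its C-coordinates (3, 0, -2) give column 1.
Continuing for each basis vector yields [L]_C = [[3, -3, -2], [0, -1, -1], [-2, -3, 3]].

[[3, -3, -2], [0, -1, -1], [-2, -3, 3]]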